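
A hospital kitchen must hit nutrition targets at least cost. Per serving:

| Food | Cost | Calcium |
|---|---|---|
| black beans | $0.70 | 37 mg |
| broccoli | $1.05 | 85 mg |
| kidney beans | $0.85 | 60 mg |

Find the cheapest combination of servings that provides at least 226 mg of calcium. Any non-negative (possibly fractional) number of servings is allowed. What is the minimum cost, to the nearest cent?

Cost per mg of calcium: broccoli $0.0124, kidney beans $0.0142, black beans $0.0189.
With no serving limits, use only broccoli: 226 mg / 85 mg = 2.659 servings × $1.05 = $2.79.

$2.79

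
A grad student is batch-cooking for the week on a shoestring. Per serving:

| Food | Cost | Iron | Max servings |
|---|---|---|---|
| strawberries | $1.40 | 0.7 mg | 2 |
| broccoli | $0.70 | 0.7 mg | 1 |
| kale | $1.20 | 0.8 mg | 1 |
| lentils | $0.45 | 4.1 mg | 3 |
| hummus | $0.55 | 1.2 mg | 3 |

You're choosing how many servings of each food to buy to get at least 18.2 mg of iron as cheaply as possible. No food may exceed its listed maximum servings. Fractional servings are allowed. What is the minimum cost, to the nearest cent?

$6.50

Cost per mg of iron: lentils $0.1098, hummus $0.4583, broccoli $1.0000, kale $1.5000, strawberries $2.0000.
Take 3 servings of lentils: +12.3 mg iron for $1.35 (total $1.35, still need 5.9 mg).
Take 3 servings of hummus: +3.6 mg iron for $1.65 (total $3.00, still need 2.3 mg).
Take 1 serving of broccoli: +0.7 mg iron for $0.70 (total $3.70, still need 1.6 mg).
Take 1 serving of kale: +0.8 mg iron for $1.20 (total $4.90, still need 0.8 mg).
Take 1.143 servings of strawberries: +0.8 mg iron for $1.60 (total $6.50, still need 0.0 mg).
Greedy by cheapest-per-mg is optimal for a single linear constraint, so the minimum cost is $6.50.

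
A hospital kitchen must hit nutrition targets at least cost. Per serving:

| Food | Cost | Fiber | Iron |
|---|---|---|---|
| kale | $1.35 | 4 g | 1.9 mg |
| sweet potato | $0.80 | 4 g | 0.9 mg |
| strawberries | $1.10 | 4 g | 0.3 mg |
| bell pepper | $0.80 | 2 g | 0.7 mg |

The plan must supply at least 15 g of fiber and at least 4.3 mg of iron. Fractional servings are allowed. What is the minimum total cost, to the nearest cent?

$3.51

At the optimum either one food covers both requirements or two foods hit both targets exactly; no other combination can be cheaper.
kale only: max(15/4, 4.3/1.9) = 3.75 servings → $5.06.
sweet potato only: max(15/4, 4.3/0.9) = 4.778 servings → $3.82.
strawberries only: max(15/4, 4.3/0.3) = 14.33 servings → $15.77.
bell pepper only: max(15/2, 4.3/0.7) = 7.5 servings → $6.00.
kale + sweet potato with both tight: 0.925 servings and 2.825 servings → $3.51.
kale + strawberries with both tight: 1.984 servings and 1.766 servings → $4.62.
kale + bell pepper: intersection lies outside the first quadrant.
sweet potato + strawberries with both targets exact would need a negative amount; discard.
sweet potato + bell pepper with both tight: 1.9 servings and 3.7 servings → $4.48.
strawberries + bell pepper with both tight: 0.8636 servings and 5.773 servings → $5.57.
Cheapest feasible corner: $3.51.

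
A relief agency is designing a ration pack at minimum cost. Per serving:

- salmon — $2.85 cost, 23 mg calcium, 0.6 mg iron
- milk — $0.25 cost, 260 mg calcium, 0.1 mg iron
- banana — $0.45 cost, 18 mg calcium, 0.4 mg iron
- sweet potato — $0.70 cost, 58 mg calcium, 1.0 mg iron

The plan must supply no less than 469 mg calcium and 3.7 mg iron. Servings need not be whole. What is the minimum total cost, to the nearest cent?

$2.77

Compare the cost at each extreme point of the feasible region.
salmon only: max(469/23, 3.7/0.6) = 20.39 servings → $58.12.
milk only: max(469/260, 3.7/0.1) = 37 servings → $9.25.
banana only: max(469/18, 3.7/0.4) = 26.06 servings → $11.72.
sweet potato only: max(469/58, 3.7/1.0) = 8.086 servings → $5.66.
salmon + milk with both tight: 5.954 servings and 1.277 servings → $17.29.
salmon + banana: intersection lies outside the first quadrant.
salmon + sweet potato: intersection lies outside the first quadrant.
milk + banana with both tight: 1.184 servings and 8.954 servings → $4.33.
milk + sweet potato with both tight: 1.001 servings and 3.6 servings → $2.77.
banana + sweet potato with both targets exact would need a negative amount; discard.
So the least-cost plan costs $2.77.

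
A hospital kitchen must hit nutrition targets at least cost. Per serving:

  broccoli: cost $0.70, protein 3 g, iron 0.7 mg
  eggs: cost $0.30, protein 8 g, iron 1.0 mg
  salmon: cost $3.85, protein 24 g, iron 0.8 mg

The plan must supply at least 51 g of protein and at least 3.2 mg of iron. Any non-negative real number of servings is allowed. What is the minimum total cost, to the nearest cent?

$1.91

broccoli only: max(51/3, 3.2/0.7) = 17 servings → $11.90.
eggs only: max(51/8, 3.2/1.0) = 6.375 servings → $1.91.
salmon only: max(51/24, 3.2/0.8) = 4 servings → $15.40.
broccoli + eggs: intersection lies outside the first quadrant.
broccoli + salmon with both tight: 2.5 servings and 1.812 servings → $8.73.
eggs + salmon with both tight: 2.045 servings and 1.443 servings → $6.17.
So the least-cost plan costs $1.91.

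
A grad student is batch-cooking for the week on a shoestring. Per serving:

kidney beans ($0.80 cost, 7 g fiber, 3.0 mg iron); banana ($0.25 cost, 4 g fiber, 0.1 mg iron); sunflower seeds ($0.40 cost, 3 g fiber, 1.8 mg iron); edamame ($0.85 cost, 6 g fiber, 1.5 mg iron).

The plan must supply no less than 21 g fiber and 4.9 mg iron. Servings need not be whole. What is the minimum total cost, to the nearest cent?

$1.85

kidney beans only: max(21/7, 4.9/3.0) = 3 servings → $2.40.
banana only: max(21/4, 4.9/0.1) = 49 servings → $12.25.
sunflower seeds only: max(21/3, 4.9/1.8) = 7 servings → $2.80.
edamame only: max(21/6, 4.9/1.5) = 3.5 servings → $2.98.
kidney beans + banana with both tight: 1.549 servings and 2.54 servings → $1.87.
kidney beans + sunflower seeds: the both-tight solution has a negative serving — not a feasible corner.
kidney beans + edamame: the both-tight solution has a negative serving — not a feasible corner.
banana + sunflower seeds with both tight: 3.348 servings and 2.536 servings → $1.85.
banana + edamame with both tight: 0.3889 servings and 3.241 servings → $2.85.
sunflower seeds + edamame: the both-tight solution has a negative serving — not a feasible corner.
The minimum over all feasible corners is $1.85.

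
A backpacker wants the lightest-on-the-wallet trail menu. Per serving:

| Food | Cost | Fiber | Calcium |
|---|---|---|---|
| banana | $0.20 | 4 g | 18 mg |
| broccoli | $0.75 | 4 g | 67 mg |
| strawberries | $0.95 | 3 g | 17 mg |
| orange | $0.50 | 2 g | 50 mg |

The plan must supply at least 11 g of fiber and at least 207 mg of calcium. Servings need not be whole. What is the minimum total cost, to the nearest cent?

$2.09

Two binding constraints pin down two serving amounts, so the optimal mix uses at most two foods. The candidates are each food alone (scaled to the tighter of fiber/calcium) and each pair with both constraints tight.
banana only: max(11/4, 207/18) = 11.5 servings → $2.30.
broccoli only: max(11/4, 207/67) = 3.09 servings → $2.32.
strawberries only: max(11/3, 207/17) = 12.18 servings → $11.57.
orange only: max(11/2, 207/50) = 5.5 servings → $2.75.
banana + broccoli: the both-tight solution has a negative serving — not a feasible corner.
banana + strawberries: intersection lies outside the first quadrant.
banana + orange with both tight: 0.8293 servings and 3.841 servings → $2.09.
broccoli + strawberries: the both-tight solution has a negative serving — not a feasible corner.
broccoli + orange with both tight: 2.061 servings and 1.379 servings → $2.23.
strawberries + orange with both tight: 1.172 servings and 3.741 servings → $2.98.
Cheapest feasible corner: $2.09.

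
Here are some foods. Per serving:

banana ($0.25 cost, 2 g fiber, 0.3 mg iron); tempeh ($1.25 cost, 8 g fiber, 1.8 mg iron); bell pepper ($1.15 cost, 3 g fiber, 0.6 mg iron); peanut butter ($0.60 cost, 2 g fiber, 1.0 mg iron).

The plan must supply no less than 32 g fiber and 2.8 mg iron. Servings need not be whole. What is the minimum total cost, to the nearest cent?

$4.00

At the optimum either one food covers both requirements or two foods hit both targets exactly; no other combination can be cheaper.
banana only: max(32/2, 2.8/0.3) = 16 servings → $4.00.
tempeh only: max(32/8, 2.8/1.8) = 4 servings → $5.00.
bell pepper only: max(32/3, 2.8/0.6) = 10.67 servings → $12.27.
peanut butter only: max(32/2, 2.8/1.0) = 16 servings → $9.60.
banana + tempeh: intersection lies outside the first quadrant.
banana + bell pepper with both targets exact would need a negative amount; discard.
banana + peanut butter: the both-tight solution has a negative serving — not a feasible corner.
tempeh + bell pepper with both targets exact would need a negative amount; discard.
tempeh + peanut butter: intersection lies outside the first quadrant.
bell pepper + peanut butter: intersection lies outside the first quadrant.
The minimum over all feasible corners is $4.00.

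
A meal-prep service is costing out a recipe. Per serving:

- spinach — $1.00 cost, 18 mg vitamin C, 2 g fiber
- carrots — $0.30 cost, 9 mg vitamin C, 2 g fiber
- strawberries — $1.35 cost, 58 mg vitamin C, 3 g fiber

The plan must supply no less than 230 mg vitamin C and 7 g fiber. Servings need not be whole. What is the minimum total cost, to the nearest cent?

$5.35

At the optimum either one food covers both requirements or two foods hit both targets exactly; no other combination can be cheaper.
spinach only: max(230/18, 7/2) = 12.78 servings → $12.78.
carrots only: max(230/9, 7/2) = 25.56 servings → $7.67.
strawberries only: max(230/58, 7/3) = 3.966 servings → $5.35.
spinach + carrots: intersection lies outside the first quadrant.
spinach + strawberries with both targets exact would need a negative amount; discard.
carrots + strawberries: intersection lies outside the first quadrant.
So the least-cost plan costs $5.35.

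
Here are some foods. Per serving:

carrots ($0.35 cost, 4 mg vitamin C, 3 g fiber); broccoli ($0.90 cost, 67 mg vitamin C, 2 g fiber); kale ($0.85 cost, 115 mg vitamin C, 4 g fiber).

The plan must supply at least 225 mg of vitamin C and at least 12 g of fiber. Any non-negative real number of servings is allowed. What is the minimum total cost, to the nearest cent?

$2.13

A basic optimal solution has at most two foods positive. Try each food alone and each pair with both targets met exactly.
carrots only: max(225/4, 12/3) = 56.25 servings → $19.69.
broccoli only: max(225/67, 12/2) = 6 servings → $5.40.
kale only: max(225/115, 12/4) = 3 servings → $2.55.
carrots + broccoli with both tight: 1.834 servings and 3.249 servings → $3.57.
carrots + kale with both tight: 1.459 servings and 1.906 servings → $2.13.
broccoli + kale: the both-tight solution has a negative serving — not a feasible corner.
So the least-cost plan costs $2.13.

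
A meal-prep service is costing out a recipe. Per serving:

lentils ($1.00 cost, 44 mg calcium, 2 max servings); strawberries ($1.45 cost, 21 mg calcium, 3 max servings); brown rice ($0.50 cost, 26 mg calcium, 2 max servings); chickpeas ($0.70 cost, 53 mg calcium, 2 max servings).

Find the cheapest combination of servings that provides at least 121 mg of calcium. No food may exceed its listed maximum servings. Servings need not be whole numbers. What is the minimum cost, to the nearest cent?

Cost per mg of calcium: chickpeas $0.0132, brown rice $0.0192, lentils $0.0227, strawberries $0.0690.
Take 2 servings of chickpeas: +106.0 mg calcium for $1.40 (total $1.40, still need 15.0 mg).
Take 0.5769 servings of brown rice: +15.0 mg calcium for $0.29 (total $1.69, still need 0.0 mg).
Filling from the cheapest source first is optimal under one linear minimum: $1.69.

$1.69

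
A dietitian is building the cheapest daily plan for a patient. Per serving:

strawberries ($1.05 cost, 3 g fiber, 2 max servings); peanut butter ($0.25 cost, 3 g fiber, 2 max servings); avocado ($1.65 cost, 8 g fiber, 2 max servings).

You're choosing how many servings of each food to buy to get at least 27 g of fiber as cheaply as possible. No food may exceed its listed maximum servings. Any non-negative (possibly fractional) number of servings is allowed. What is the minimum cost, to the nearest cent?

Cost per g of fiber: peanut butter $0.0833, avocado $0.2062, strawberries $0.3500.
Take 2 servings of peanut butter: +6.0 g fiber for $0.50 (total $0.50, still need 21.0 g).
Take 2 servings of avocado: +16.0 g fiber for $3.30 (total $3.80, still need 5.0 g).
Take 1.667 servings of strawberries: +5.0 g fiber for $1.75 (total $5.55, still need 0.0 g).
Filling from the cheapest source first is optimal under one linear minimum: $5.55.

$5.55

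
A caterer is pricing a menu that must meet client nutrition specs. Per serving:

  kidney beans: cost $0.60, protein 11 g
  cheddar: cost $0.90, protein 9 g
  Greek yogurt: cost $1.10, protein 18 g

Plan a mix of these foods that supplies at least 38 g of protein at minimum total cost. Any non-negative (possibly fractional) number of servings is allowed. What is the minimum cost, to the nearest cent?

Cost per g of protein: kidney beans $0.0545, Greek yogurt $0.0611, cheddar $0.1000.
With no serving limits, use only kidney beans: 38 g / 11 g = 3.455 servings × $0.60 = $2.07.

$2.07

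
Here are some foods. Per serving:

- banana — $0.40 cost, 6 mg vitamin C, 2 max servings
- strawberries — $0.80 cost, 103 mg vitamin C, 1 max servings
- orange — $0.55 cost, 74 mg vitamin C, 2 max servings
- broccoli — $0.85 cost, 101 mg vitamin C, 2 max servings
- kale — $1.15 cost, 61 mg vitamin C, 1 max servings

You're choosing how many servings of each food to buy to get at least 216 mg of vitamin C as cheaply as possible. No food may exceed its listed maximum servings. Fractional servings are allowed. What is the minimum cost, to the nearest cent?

Cost per mg of vitamin C: orange $0.0074, strawberries $0.0078, broccoli $0.0084, kale $0.0189, banana $0.0667.
Take 2 servings of orange: +148.0 mg vitamin C for $1.10 (total $1.10, still need 68.0 mg).
Take 0.6602 servings of strawberries: +68.0 mg vitamin C for $0.53 (total $1.63, still need 0.0 mg).
Filling from the cheapest source first is optimal under one linear minimum: $1.63.

$1.63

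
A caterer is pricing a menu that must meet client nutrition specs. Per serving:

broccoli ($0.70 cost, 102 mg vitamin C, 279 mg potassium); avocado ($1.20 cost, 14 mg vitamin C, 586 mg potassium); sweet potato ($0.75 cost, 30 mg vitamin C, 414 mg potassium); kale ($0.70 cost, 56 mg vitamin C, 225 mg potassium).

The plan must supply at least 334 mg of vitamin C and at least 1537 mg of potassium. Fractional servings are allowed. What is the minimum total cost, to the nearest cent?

$3.31

broccoli only: max(334/102, 1537/279) = 5.509 servings → $3.86.
avocado only: max(334/14, 1537/586) = 23.86 servings → $28.63.
sweet potato only: max(334/30, 1537/414) = 11.13 servings → $8.35.
kale only: max(334/56, 1537/225) = 6.831 servings → $4.78.
broccoli + avocado with both tight: 3.118 servings and 1.138 servings → $3.55.
broccoli + sweet potato with both tight: 2.722 servings and 1.878 servings → $3.31.
broccoli + kale: intersection lies outside the first quadrant.
avocado + sweet potato: the both-tight solution has a negative serving — not a feasible corner.
avocado + kale with both tight: 0.3682 servings and 5.872 servings → $4.55.
sweet potato + kale with both tight: 0.6646 servings and 5.608 servings → $4.42.
Cheapest feasible corner: $3.31.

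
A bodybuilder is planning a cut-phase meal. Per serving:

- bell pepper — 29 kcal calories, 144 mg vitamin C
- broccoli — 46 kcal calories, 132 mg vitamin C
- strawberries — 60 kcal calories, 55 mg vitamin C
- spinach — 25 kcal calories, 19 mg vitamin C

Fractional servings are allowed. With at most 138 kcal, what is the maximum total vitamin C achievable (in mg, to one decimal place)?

685.2 mg

Vitamin C per kcal: bell pepper 4.966, broccoli 2.87, strawberries 0.9167, spinach 0.76.
With no serving limits, spend the whole calories allowance on bell pepper: 138 kcal / 29 kcal × 144 mg = 685.2 mg.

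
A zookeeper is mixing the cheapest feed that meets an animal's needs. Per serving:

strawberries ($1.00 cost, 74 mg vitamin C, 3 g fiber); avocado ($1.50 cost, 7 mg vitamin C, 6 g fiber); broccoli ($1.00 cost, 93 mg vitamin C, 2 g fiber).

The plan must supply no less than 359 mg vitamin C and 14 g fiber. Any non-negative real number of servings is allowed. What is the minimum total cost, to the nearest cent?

At the optimum either one food covers both requirements or two foods hit both targets exactly; no other combination can be cheaper.
strawberries only: max(359/74, 14/3) = 4.851 servings → $4.85.
avocado only: max(359/7, 14/6) = 51.29 servings → $76.93.
broccoli only: max(359/93, 14/2) = 7 servings → $7.00.
strawberries + avocado with both targets exact would need a negative amount; discard.
strawberries + broccoli with both tight: 4.458 servings and 0.313 servings → $4.77.
avocado + broccoli with both tight: 1.074 servings and 3.779 servings → $5.39.
The minimum over all feasible corners is $4.77.

$4.77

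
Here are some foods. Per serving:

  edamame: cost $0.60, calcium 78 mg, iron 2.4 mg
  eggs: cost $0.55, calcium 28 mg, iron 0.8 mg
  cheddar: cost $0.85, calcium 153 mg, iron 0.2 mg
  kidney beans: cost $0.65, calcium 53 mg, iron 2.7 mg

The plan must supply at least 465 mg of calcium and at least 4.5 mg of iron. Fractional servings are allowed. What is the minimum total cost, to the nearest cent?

For a min-cost LP with two ≥-constraints, a basic feasible solution has at most two positive variables.
edamame only: max(465/78, 4.5/2.4) = 5.962 servings → $3.58.
eggs only: max(465/28, 4.5/0.8) = 16.61 servings → $9.13.
cheddar only: max(465/153, 4.5/0.2) = 22.5 servings → $19.12.
kidney beans only: max(465/53, 4.5/2.7) = 8.774 servings → $5.70.
edamame + eggs: the both-tight solution has a negative serving — not a feasible corner.
edamame + cheddar with both tight: 1.694 servings and 2.176 servings → $2.87.
edamame + kidney beans: intersection lies outside the first quadrant.
eggs + cheddar with both tight: 5.098 servings and 2.106 servings → $4.59.
eggs + kidney beans: the both-tight solution has a negative serving — not a feasible corner.
cheddar + kidney beans with both tight: 2.527 servings and 1.48 servings → $3.11.
The minimum over all feasible corners is $2.87.

$2.87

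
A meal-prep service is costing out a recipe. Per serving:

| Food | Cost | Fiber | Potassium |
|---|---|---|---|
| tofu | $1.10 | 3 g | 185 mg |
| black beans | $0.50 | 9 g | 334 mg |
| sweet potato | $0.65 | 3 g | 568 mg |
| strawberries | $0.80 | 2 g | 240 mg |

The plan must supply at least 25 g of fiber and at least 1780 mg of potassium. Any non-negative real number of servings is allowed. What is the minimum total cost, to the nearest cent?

$2.29

At the optimum either one food covers both requirements or two foods hit both targets exactly; no other combination can be cheaper.
tofu only: max(25/3, 1780/185) = 9.622 servings → $10.58.
black beans only: max(25/9, 1780/334) = 5.329 servings → $2.66.
sweet potato only: max(25/3, 1780/568) = 8.333 servings → $5.42.
strawberries only: max(25/2, 1780/240) = 12.5 servings → $10.00.
tofu + black beans with both targets exact would need a negative amount; discard.
tofu + sweet potato with both tight: 7.711 servings and 0.6223 servings → $8.89.
tofu + strawberries with both tight: 6.971 servings and 2.043 servings → $9.30.
black beans + sweet potato with both tight: 2.156 servings and 1.866 servings → $2.29.
black beans + strawberries with both tight: 1.635 servings and 5.141 servings → $4.93.
sweet potato + strawberries with both targets exact would need a negative amount; discard.
The minimum over all feasible corners is $2.29.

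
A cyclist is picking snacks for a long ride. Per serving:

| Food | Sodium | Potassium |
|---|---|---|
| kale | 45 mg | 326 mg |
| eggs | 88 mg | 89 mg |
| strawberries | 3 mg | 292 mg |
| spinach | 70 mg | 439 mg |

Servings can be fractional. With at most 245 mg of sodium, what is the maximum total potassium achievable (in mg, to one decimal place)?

23846.7 mg

Potassium per mg sodium: strawberries 97.33, kale 7.244, spinach 6.271, eggs 1.011.
With no serving limits, spend the whole sodium allowance on strawberries: 245 mg / 3 mg × 292 mg = 23846.7 mg.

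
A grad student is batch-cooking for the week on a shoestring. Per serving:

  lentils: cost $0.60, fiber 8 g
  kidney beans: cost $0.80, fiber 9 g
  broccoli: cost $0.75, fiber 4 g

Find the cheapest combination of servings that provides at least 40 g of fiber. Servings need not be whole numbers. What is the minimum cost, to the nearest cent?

$3.00

Cost per g of fiber: lentils $0.0750, kidney beans $0.0889, broccoli $0.1875.
With no serving limits, use only lentils: 40 g / 8 g = 5 servings × $0.60 = $3.00.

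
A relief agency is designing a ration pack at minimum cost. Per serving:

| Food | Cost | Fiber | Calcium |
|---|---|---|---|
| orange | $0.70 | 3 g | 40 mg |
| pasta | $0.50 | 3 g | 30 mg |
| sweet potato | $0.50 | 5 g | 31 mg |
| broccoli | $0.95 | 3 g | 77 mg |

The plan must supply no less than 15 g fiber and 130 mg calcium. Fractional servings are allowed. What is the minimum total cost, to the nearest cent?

$1.91

Minimising a linear cost over {fiber ≥ 15, calcium ≥ 130, servings ≥ 0} — the optimum is at a vertex, using one or two foods.
orange only: max(15/3, 130/40) = 5 servings → $3.50.
pasta only: max(15/3, 130/30) = 5 servings → $2.50.
sweet potato only: max(15/5, 130/31) = 4.194 servings → $2.10.
broccoli only: max(15/3, 130/77) = 5 servings → $4.75.
orange + pasta with both targets exact would need a negative amount; discard.
orange + sweet potato with both tight: 1.729 servings and 1.963 servings → $2.19.
orange + broccoli: the both-tight solution has a negative serving — not a feasible corner.
pasta + sweet potato with both tight: 3.246 servings and 1.053 servings → $2.15.
pasta + broccoli: intersection lies outside the first quadrant.
sweet potato + broccoli with both tight: 2.62 servings and 0.6336 servings → $1.91.
Cheapest feasible corner: $1.91.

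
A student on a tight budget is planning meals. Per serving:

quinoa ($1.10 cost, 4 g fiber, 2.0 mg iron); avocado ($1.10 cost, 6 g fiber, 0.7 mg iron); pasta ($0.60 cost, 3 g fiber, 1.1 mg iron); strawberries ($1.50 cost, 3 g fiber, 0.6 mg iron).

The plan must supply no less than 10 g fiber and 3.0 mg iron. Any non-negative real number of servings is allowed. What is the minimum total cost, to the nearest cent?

This is a tiny linear program; its minimum lies at a vertex of the feasible set. List the vertices and price them.
quinoa only: max(10/4, 3.0/2.0) = 2.5 servings → $2.75.
avocado only: max(10/6, 3.0/0.7) = 4.286 servings → $4.71.
pasta only: max(10/3, 3.0/1.1) = 3.333 servings → $2.00.
strawberries only: max(10/3, 3.0/0.6) = 5 servings → $7.50.
quinoa + avocado with both tight: 1.196 servings and 0.8696 servings → $2.27.
quinoa + pasta: the both-tight solution has a negative serving — not a feasible corner.
quinoa + strawberries with both tight: 0.8333 servings and 2.222 servings → $4.25.
avocado + pasta with both tight: 0.4444 servings and 2.444 servings → $1.96.
avocado + strawberries with both targets exact would need a negative amount; discard.
pasta + strawberries with both tight: 2 servings and 1.333 servings → $3.20.
Cheapest feasible corner: $1.96.

$1.96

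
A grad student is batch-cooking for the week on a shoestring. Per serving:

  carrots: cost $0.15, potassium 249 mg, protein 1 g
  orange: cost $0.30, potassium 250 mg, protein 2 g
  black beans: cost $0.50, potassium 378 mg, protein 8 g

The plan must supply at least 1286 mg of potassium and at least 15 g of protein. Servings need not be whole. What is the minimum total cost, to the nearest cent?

carrots only: max(1286/249, 15/1) = 15 servings → $2.25.
orange only: max(1286/250, 15/2) = 7.5 servings → $2.25.
black beans only: max(1286/378, 15/8) = 3.402 servings → $1.70.
carrots + orange: intersection lies outside the first quadrant.
carrots + black beans with both tight: 2.861 servings and 1.517 servings → $1.19.
orange + black beans with both tight: 3.712 servings and 0.9469 servings → $1.59.
Cheapest feasible corner: $1.19.

$1.19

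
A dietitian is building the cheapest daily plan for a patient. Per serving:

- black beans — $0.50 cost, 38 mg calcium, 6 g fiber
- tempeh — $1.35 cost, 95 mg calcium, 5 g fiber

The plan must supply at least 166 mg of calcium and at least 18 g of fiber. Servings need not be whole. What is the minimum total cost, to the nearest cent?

$2.18

A basic optimal solution has at most two foods positive. Try each food alone and each pair with both targets met exactly.
black beans only: max(166/38, 18/6) = 4.368 servings → $2.18.
tempeh only: max(166/95, 18/5) = 3.6 servings → $4.86.
black beans + tempeh with both tight: 2.316 servings and 0.8211 servings → $2.27.
Cheapest feasible corner: $2.18.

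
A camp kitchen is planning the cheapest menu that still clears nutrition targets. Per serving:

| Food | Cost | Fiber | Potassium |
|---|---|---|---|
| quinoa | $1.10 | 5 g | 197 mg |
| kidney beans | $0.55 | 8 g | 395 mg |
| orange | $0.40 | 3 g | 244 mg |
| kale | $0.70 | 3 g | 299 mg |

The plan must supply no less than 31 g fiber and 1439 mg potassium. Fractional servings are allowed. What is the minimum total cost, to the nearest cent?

$2.13

This is a tiny linear program; its minimum lies at a vertex of the feasible set. List the vertices and price them.
quinoa only: max(31/5, 1439/197) = 7.305 servings → $8.04.
kidney beans only: max(31/8, 1439/395) = 3.875 servings → $2.13.
orange only: max(31/3, 1439/244) = 10.33 servings → $4.13.
kale only: max(31/3, 1439/299) = 10.33 servings → $7.23.
quinoa + kidney beans with both tight: 1.837 servings and 2.727 servings → $3.52.
quinoa + orange with both tight: 5.162 servings and 1.73 servings → $6.37.
quinoa + kale with both tight: 5.478 servings and 1.204 servings → $6.87.
kidney beans + orange: the both-tight solution has a negative serving — not a feasible corner.
kidney beans + kale: intersection lies outside the first quadrant.
orange + kale with both targets exact would need a negative amount; discard.
The minimum over all feasible corners is $2.13.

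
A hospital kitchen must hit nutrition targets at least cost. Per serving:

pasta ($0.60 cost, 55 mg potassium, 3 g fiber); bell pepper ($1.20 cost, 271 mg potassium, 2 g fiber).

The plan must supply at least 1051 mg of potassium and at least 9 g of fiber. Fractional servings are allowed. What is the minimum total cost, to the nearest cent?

$4.82

Two binding constraints pin down two serving amounts, so the optimal mix uses at most two foods. The candidates are each food alone (scaled to the tighter of potassium/fiber) and each pair with both constraints tight.
pasta only: max(1051/55, 9/3) = 19.11 servings → $11.47.
bell pepper only: max(1051/271, 9/2) = 4.5 servings → $5.40.
pasta + bell pepper with both tight: 0.4794 servings and 3.781 servings → $4.82.
So the least-cost plan costs $4.82.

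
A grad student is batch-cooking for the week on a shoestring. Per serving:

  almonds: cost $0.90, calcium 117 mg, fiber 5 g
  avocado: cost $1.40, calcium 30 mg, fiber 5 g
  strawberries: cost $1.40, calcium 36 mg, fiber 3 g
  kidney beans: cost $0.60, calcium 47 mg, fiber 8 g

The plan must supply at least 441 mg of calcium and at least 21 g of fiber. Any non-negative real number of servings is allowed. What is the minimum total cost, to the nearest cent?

$3.48

This is a tiny linear program; its minimum lies at a vertex of the feasible set. List the vertices and price them.
almonds only: max(441/117, 21/5) = 4.2 servings → $3.78.
avocado only: max(441/30, 21/5) = 14.7 servings → $20.58.
strawberries only: max(441/36, 21/3) = 12.25 servings → $17.15.
kidney beans only: max(441/47, 21/8) = 9.383 servings → $5.63.
almonds + avocado with both tight: 3.621 servings and 0.5793 servings → $4.07.
almonds + strawberries with both tight: 3.316 servings and 1.474 servings → $5.05.
almonds + kidney beans with both tight: 3.625 servings and 0.3595 servings → $3.48.
avocado + strawberries: intersection lies outside the first quadrant.
avocado + kidney beans: the both-tight solution has a negative serving — not a feasible corner.
strawberries + kidney beans: the both-tight solution has a negative serving — not a feasible corner.
So the least-cost plan costs $3.48.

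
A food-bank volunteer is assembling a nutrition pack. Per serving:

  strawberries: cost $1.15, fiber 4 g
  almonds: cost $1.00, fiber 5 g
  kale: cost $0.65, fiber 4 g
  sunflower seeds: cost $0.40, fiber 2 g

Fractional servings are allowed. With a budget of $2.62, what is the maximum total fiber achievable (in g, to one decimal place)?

16.1 g

Fiber per dollar: kale 6.154, almonds 5, sunflower seeds 5, strawberries 3.478.
With no serving limits, spend the whole cost allowance on kale: $2.62 / $0.65 × 4 g = 16.1 g.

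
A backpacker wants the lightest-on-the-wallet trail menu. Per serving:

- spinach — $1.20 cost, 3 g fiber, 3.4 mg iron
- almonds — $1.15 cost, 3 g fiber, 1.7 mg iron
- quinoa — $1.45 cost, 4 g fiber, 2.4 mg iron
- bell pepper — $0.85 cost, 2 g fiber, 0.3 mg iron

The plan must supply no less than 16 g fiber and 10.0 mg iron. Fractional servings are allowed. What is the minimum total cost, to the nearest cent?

$5.83

At the optimum either one food covers both requirements or two foods hit both targets exactly; no other combination can be cheaper.
spinach only: max(16/3, 10.0/3.4) = 5.333 servings → $6.40.
almonds only: max(16/3, 10.0/1.7) = 5.882 servings → $6.76.
quinoa only: max(16/4, 10.0/2.4) = 4.167 servings → $6.04.
bell pepper only: max(16/2, 10.0/0.3) = 33.33 servings → $28.33.
spinach + almonds with both tight: 0.549 servings and 4.784 servings → $6.16.
spinach + quinoa with both tight: 0.25 servings and 3.812 servings → $5.83.
spinach + bell pepper with both tight: 2.576 servings and 4.136 servings → $6.61.
almonds + quinoa with both targets exact would need a negative amount; discard.
almonds + bell pepper: intersection lies outside the first quadrant.
quinoa + bell pepper: intersection lies outside the first quadrant.
The minimum over all feasible corners is $5.83.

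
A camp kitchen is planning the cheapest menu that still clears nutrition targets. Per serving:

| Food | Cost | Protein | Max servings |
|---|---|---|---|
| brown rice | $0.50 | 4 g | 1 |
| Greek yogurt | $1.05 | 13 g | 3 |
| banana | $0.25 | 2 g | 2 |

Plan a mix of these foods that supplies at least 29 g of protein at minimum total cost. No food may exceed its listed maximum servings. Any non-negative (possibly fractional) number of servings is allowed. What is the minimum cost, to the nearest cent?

Cost per g of protein: Greek yogurt $0.0808, brown rice $0.1250, banana $0.1250.
Take 2.231 servings of Greek yogurt: +29.0 g protein for $2.34 (total $2.34, still need 0.0 g).
Filling from the cheapest source first is optimal under one linear minimum: $2.34.

$2.34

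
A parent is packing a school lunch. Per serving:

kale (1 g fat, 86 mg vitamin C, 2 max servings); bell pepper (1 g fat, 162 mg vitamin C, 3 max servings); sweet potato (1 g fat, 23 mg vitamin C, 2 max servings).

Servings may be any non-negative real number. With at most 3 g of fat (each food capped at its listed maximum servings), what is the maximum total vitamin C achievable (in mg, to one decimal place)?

Vitamin C per g fat: bell pepper 162, kale 86, sweet potato 23.
Take 3 servings of bell pepper: uses 3 g fat, +486.0 mg vitamin C (running total 486.0 mg).
Greedy by best ratio exhausts the fat allowance optimally: 486.0 mg.

486.0 mg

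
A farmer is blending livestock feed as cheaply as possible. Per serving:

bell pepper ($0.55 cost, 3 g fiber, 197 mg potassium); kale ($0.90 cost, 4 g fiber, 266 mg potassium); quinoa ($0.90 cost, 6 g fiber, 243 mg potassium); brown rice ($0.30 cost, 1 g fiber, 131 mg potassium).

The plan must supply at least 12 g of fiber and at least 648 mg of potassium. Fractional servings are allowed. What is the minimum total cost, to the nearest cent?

A basic optimal solution has at most two foods positive. Try each food alone and each pair with both targets met exactly.
bell pepper only: max(12/3, 648/197) = 4 servings → $2.20.
kale only: max(12/4, 648/266) = 3 servings → $2.70.
quinoa only: max(12/6, 648/243) = 2.667 servings → $2.40.
brown rice only: max(12/1, 648/131) = 12 servings → $3.60.
bell pepper + kale: intersection lies outside the first quadrant.
bell pepper + quinoa with both tight: 2.146 servings and 0.9272 servings → $2.01.
bell pepper + brown rice: the both-tight solution has a negative serving — not a feasible corner.
kale + quinoa with both tight: 1.558 servings and 0.9615 servings → $2.27.
kale + brown rice: the both-tight solution has a negative serving — not a feasible corner.
quinoa + brown rice with both tight: 1.702 servings and 1.79 servings → $2.07.
Cheapest feasible corner: $2.01.

$2.01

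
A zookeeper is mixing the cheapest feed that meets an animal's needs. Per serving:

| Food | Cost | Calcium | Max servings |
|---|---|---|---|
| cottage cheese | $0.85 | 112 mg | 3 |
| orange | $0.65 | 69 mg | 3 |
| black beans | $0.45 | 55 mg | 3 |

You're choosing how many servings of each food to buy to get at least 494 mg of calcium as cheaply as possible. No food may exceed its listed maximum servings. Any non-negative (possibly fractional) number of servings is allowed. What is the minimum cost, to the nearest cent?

$3.84

Cost per mg of calcium: cottage cheese $0.0076, black beans $0.0082, orange $0.0094.
Take 3 servings of cottage cheese: +336.0 mg calcium for $2.55 (total $2.55, still need 158.0 mg).
Take 2.873 servings of black beans: +158.0 mg calcium for $1.29 (total $3.84, still need 0.0 mg).
Filling from the cheapest source first is optimal under one linear minimum: $3.84.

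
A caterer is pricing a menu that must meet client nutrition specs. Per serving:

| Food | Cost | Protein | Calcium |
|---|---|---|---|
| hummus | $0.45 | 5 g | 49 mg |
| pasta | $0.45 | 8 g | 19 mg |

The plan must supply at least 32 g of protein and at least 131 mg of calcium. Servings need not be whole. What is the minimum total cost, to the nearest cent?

The cheapest plan sits at a corner of the feasible region — with two constraints it uses at most two foods.
hummus only: max(32/5, 131/49) = 6.4 servings → $2.88.
pasta only: max(32/8, 131/19) = 6.895 servings → $3.10.
hummus + pasta with both tight: 1.481 servings and 3.074 servings → $2.05.
Cheapest feasible corner: $2.05.

$2.05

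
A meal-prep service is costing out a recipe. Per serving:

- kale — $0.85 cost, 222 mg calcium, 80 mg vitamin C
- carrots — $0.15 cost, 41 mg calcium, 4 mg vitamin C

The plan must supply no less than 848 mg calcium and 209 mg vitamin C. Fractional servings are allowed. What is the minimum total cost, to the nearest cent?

$3.18

The cheapest plan sits at a corner of the feasible region — with two constraints it uses at most two foods.
kale only: max(848/222, 209/80) = 3.82 servings → $3.25.
carrots only: max(848/41, 209/4) = 52.25 servings → $7.84.
kale + carrots with both tight: 2.164 servings and 8.964 servings → $3.18.
So the least-cost plan costs $3.18.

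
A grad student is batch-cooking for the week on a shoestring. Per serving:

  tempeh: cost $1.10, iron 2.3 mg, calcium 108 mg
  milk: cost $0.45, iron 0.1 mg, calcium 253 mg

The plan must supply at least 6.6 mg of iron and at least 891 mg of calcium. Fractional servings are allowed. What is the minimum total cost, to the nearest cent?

$4.10

At the optimum either one food covers both requirements or two foods hit both targets exactly; no other combination can be cheaper.
tempeh only: max(6.6/2.3, 891/108) = 8.25 servings → $9.07.
milk only: max(6.6/0.1, 891/253) = 66 servings → $29.70.
tempeh + milk with both tight: 2.768 servings and 2.34 servings → $4.10.
The minimum over all feasible corners is $4.10.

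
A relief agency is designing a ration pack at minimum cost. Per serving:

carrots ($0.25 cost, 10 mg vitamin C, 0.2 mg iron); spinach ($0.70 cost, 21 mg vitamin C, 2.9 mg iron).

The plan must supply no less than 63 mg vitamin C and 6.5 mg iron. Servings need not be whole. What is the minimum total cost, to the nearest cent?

An LP optimum is at a vertex; with two nutrient constraints at most two foods are used. Check each candidate.
carrots only: max(63/10, 6.5/0.2) = 32.5 servings → $8.12.
spinach only: max(63/21, 6.5/2.9) = 3 servings → $2.10.
carrots + spinach with both tight: 1.863 servings and 2.113 servings → $1.94.
So the least-cost plan costs $1.94.

$1.94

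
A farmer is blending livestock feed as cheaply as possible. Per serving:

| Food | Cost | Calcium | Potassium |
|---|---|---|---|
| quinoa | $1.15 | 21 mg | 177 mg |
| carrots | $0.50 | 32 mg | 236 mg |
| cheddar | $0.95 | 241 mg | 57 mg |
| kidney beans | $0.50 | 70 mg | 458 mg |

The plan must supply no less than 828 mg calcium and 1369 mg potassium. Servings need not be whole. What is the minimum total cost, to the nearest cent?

$3.86

Minimising a linear cost over {calcium ≥ 828, potassium ≥ 1369, servings ≥ 0} — the optimum is at a vertex, using one or two foods.
quinoa only: max(828/21, 1369/177) = 39.43 servings → $45.34.
carrots only: max(828/32, 1369/236) = 25.88 servings → $12.94.
cheddar only: max(828/241, 1369/57) = 24.02 servings → $22.82.
kidney beans only: max(828/70, 1369/458) = 11.83 servings → $5.91.
quinoa + carrots with both targets exact would need a negative amount; discard.
quinoa + cheddar with both tight: 6.819 servings and 2.841 servings → $10.54.
quinoa + kidney beans with both targets exact would need a negative amount; discard.
carrots + cheddar with both tight: 5.136 servings and 2.754 servings → $5.18.
carrots + kidney beans: the both-tight solution has a negative serving — not a feasible corner.
cheddar + kidney beans with both tight: 2.664 servings and 2.658 servings → $3.86.
Cheapest feasible corner: $3.86.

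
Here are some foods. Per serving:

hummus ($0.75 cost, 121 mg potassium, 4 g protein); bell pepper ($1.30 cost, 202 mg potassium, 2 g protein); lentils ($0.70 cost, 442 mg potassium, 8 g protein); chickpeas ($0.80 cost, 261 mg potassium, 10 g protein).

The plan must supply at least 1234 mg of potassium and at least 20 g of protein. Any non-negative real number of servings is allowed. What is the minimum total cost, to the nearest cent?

$1.95

Check every corner: each single food scaled to meet both minima, and each pair solved so both constraints bind.
hummus only: max(1234/121, 20/4) = 10.2 servings → $7.65.
bell pepper only: max(1234/202, 20/2) = 10 servings → $13.00.
lentils only: max(1234/442, 20/8) = 2.792 servings → $1.95.
chickpeas only: max(1234/261, 20/10) = 4.728 servings → $3.78.
hummus + bell pepper with both tight: 2.777 servings and 4.445 servings → $7.86.
hummus + lentils: intersection lies outside the first quadrant.
hummus + chickpeas: intersection lies outside the first quadrant.
bell pepper + lentils with both tight: 1.41 servings and 2.148 servings → $3.34.
bell pepper + chickpeas with both tight: 4.753 servings and 1.049 servings → $7.02.
lentils + chickpeas with both targets exact would need a negative amount; discard.
The minimum over all feasible corners is $1.95.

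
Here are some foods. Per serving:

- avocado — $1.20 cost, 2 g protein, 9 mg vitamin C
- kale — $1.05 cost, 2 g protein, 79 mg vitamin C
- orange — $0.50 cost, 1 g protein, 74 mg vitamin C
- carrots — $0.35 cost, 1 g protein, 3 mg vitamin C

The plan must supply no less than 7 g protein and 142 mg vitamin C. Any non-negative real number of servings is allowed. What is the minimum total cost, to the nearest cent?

avocado only: max(7/2, 142/9) = 15.78 servings → $18.93.
kale only: max(7/2, 142/79) = 3.5 servings → $3.67.
orange only: max(7/1, 142/74) = 7 servings → $3.50.
carrots only: max(7/1, 142/3) = 47.33 servings → $16.57.
avocado + kale with both tight: 1.921 servings and 1.579 servings → $3.96.
avocado + orange with both tight: 2.705 servings and 1.59 servings → $4.04.
avocado + carrots with both targets exact would need a negative amount; discard.
kale + orange with both targets exact would need a negative amount; discard.
kale + carrots with both tight: 1.658 servings and 3.685 servings → $3.03.
orange + carrots with both tight: 1.704 servings and 5.296 servings → $2.71.
So the least-cost plan costs $2.71.

$2.71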